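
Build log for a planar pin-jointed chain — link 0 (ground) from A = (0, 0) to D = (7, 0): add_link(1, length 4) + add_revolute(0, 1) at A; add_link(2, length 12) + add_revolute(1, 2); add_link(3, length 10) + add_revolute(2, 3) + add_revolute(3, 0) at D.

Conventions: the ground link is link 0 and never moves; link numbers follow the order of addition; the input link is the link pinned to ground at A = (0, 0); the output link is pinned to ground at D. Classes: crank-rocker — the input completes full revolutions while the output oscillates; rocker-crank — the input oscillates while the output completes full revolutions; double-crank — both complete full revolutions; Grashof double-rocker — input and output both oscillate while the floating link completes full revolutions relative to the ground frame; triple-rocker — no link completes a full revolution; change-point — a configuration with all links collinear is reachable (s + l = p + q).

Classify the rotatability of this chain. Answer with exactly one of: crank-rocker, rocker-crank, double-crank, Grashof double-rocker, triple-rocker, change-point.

lengths: ground=7, input=4, coupler=12, output=10
sorted: s=4 (shortest), l=12 (longest), p+q=17
s + l = 16 vs p + q = 17
s + l < p + q (Grashof) with shortest = input link → crank-rocker

crank-rocker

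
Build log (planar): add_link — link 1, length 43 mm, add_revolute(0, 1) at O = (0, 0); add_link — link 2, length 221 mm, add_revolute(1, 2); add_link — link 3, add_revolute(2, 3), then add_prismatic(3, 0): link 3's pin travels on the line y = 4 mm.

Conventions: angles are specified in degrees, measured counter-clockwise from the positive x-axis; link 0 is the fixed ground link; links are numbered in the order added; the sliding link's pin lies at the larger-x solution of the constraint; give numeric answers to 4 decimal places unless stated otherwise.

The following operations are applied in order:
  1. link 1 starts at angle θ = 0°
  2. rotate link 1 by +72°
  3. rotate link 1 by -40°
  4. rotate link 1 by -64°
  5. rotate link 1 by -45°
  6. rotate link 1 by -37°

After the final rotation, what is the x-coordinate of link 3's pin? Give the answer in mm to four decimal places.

geometry: r = 43 mm, L = 221 mm, e = 4 mm; θ starts at 0°
rotate link 1 by +72°: θ ← 0° +72° = 72°
rotate link 1 by -40°: θ ← 72° -40° = 32°
rotate link 1 by -64°: θ ← 32° -64° = -32°
rotate link 1 by -45°: θ ← -32° -45° = -77°
rotate link 1 by -37°: θ ← -77° -37° = -114°
crank pin P = (r cos θ, r sin θ) = (-17.489676, -39.282455)
h = r sin θ − e = -39.282455 − 4 = -43.282455
x = r cos θ + √(L² − h²) = -17.489676 + 216.720163 = 199.230488

199.2305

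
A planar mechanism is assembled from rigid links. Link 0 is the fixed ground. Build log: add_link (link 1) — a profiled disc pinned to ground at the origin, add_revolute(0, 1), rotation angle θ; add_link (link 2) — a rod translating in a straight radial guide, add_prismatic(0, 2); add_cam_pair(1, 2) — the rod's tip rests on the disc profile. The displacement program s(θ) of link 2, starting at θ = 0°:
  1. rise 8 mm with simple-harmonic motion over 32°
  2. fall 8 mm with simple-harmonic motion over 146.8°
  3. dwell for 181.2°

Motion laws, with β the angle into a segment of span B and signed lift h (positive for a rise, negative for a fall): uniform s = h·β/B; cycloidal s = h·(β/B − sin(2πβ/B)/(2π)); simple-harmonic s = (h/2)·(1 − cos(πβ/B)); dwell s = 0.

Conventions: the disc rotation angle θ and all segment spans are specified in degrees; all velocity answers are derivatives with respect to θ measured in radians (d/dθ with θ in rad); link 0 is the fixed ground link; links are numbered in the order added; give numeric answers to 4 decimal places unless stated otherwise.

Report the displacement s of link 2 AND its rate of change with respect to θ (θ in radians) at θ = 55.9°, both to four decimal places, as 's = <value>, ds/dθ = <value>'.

seg 1 [0°–32°] simple-harmonic, h=8: full span → s += 8 → s = 8.0000
seg 2 [32°–178.8°] simple-harmonic, h=-8: θ=55.9° here. β=23.9, B=146.8. -8/2·(1 − cos(π·0.1628)) = -0.5119 → s = 7.4881
velocity in seg [32°–178.8°] (simple-harmonic), θ in radians: β = 23.9° = 0.4171 rad, B = 146.8° = 2.5621 rad; ds/dθ = (πh/(2B)) sin(πβ/B) = (π·(-8)/(2·2.5621)) sin(π·0.1628) = -2.400627 mm/rad

s = 7.4881, ds/dθ = -2.4006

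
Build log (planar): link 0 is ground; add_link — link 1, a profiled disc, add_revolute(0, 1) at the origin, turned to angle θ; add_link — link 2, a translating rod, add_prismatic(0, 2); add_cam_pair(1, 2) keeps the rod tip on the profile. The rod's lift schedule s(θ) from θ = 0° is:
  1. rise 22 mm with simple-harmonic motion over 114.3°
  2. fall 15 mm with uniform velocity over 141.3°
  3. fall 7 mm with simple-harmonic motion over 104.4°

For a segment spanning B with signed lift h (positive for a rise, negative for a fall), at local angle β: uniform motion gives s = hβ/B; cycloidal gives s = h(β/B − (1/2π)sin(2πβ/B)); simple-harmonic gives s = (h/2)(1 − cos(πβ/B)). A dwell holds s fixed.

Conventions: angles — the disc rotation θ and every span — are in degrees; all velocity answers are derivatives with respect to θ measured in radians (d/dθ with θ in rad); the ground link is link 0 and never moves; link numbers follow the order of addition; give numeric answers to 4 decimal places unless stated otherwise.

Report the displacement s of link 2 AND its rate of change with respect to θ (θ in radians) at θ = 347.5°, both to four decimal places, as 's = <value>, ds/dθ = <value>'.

seg 1 [0°–114.3°] simple-harmonic, h=22: full span → s += 22 → s = 22.0000
seg 2 [114.3°–255.6°] uniform, h=-15: full span → s += -15 → s = 7.0000
seg 3 [255.6°–360°] simple-harmonic, h=-7: θ=347.5° here. β=91.9, B=104.4. -7/2·(1 − cos(π·0.8803)) = -6.7553 → s = 0.2447
velocity in seg [255.6°–360°] (simple-harmonic), θ in radians: β = 91.9° = 1.6040 rad, B = 104.4° = 1.8221 rad; ds/dθ = (πh/(2B)) sin(πβ/B) = (π·(-7)/(2·1.8221)) sin(π·0.8803) = -2.216713 mm/rad

s = 0.2447, ds/dθ = -2.2167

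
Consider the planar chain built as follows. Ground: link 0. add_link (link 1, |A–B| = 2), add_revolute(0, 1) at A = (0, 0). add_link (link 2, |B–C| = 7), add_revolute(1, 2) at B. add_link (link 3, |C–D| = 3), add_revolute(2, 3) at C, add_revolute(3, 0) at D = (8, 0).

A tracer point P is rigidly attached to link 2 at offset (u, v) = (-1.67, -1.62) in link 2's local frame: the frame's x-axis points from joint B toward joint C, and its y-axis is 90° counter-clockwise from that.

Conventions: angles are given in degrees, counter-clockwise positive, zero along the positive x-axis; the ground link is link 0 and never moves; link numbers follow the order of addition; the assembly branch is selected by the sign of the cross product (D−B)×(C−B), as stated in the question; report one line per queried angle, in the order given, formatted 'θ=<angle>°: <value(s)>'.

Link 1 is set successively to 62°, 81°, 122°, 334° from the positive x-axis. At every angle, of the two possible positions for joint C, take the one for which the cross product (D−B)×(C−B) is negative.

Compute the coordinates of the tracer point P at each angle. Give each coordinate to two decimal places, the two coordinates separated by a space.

A=(0,0), D=(8.00,0)
θ=62°: B = A + 2.00·(cos62°, sin62°) = (0.9389, 1.7659)
θ=62°: |BD| = 7.2785
θ=62°: circle(B,7.00) ∩ circle(D,3.00): a=6.3871, h=2.8645
θ=62°:   candidates: C₊=(7.8302,2.9952) cross=20.849; C₋=(6.4402,-2.5626) cross=-20.849
θ=62°:   branch - wants cross < 0 → take C=(6.4402,-2.5626) (cross=-20.849)
θ=62°: ex = (C−B)/|BC| = (0.7859,-0.6184); ey = (0.6184,0.7859)
θ=62°: P = B + -1.67·ex + -1.62·ey = (-1.3752,1.5254)
θ=81°: B = A + 2.00·(cos81°, sin81°) = (0.3129, 1.9754)
θ=81°: |BD| = 7.9369
θ=81°: circle(B,7.00) ∩ circle(D,3.00): a=6.4883, h=2.6271
θ=81°:   candidates: C₊=(7.2509,2.9050) cross=20.851; C₋=(5.9432,-2.1839) cross=-20.851
θ=81°:   branch - wants cross < 0 → take C=(5.9432,-2.1839) (cross=-20.851)
θ=81°: ex = (C−B)/|BC| = (0.8043,-0.5942); ey = (0.5942,0.8043)
θ=81°: P = B + -1.67·ex + -1.62·ey = (-1.9929,1.6647)
θ=122°: B = A + 2.00·(cos122°, sin122°) = (-1.0598, 1.6961)
θ=122°: |BD| = 9.2172
θ=122°: circle(B,7.00) ∩ circle(D,3.00): a=6.7785, h=1.7471
θ=122°:   candidates: C₊=(5.9244,2.1660) cross=16.104; C₋=(5.2814,-1.2685) cross=-16.104
θ=122°:   branch - wants cross < 0 → take C=(5.2814,-1.2685) (cross=-16.104)
θ=122°: ex = (C−B)/|BC| = (0.9059,-0.4235); ey = (0.4235,0.9059)
θ=122°: P = B + -1.67·ex + -1.62·ey = (-3.2588,0.9358)
θ=334°: B = A + 2.00·(cos334°, sin334°) = (1.7976, -0.8767)
θ=334°: |BD| = 6.2641
θ=334°: circle(B,7.00) ∩ circle(D,3.00): a=6.3248, h=2.9994
θ=334°:   candidates: C₊=(7.6404,2.9784) cross=18.788; C₋=(8.4800,-2.9614) cross=-18.788
θ=334°:   branch - wants cross < 0 → take C=(8.4800,-2.9614) (cross=-18.788)
θ=334°: ex = (C−B)/|BC| = (0.9546,-0.2978); ey = (0.2978,0.9546)
θ=334°: P = B + -1.67·ex + -1.62·ey = (-0.2791,-1.9259)

θ=62°: -1.38 1.53
θ=81°: -1.99 1.66
θ=122°: -3.26 0.94
θ=334°: -0.28 -1.93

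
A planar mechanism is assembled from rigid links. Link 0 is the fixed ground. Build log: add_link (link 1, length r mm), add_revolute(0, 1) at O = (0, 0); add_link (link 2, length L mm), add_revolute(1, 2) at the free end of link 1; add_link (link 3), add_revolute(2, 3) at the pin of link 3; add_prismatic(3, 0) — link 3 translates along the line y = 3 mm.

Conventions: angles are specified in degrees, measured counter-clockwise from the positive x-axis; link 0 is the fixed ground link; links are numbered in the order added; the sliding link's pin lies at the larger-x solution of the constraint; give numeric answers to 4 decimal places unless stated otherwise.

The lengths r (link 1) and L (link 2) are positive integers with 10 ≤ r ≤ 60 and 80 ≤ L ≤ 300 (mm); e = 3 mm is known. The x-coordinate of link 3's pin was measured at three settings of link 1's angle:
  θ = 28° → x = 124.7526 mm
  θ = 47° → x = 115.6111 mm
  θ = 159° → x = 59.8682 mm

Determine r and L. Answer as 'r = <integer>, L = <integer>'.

constraint per measurement: (x − r cos θ)² + (r sin θ − e)² = L²
subtracting the θ₁ and θ₂ equations cancels the r² and L² terms:
r = (x₁² − x₂²) / (2[(x₁cos θ₁ + e sin θ₁) − (x₂cos θ₂ + e sin θ₂)]) = 36.0001 → r = 36
L² = (x₁ − r cos θ₁)² + (r sin θ₁ − e)² = 8836.0048 → L = 94.0000 → L = 94
check at θ₃=159°: x = 59.8682 (printed 59.8682) ✓

r = 36, L = 94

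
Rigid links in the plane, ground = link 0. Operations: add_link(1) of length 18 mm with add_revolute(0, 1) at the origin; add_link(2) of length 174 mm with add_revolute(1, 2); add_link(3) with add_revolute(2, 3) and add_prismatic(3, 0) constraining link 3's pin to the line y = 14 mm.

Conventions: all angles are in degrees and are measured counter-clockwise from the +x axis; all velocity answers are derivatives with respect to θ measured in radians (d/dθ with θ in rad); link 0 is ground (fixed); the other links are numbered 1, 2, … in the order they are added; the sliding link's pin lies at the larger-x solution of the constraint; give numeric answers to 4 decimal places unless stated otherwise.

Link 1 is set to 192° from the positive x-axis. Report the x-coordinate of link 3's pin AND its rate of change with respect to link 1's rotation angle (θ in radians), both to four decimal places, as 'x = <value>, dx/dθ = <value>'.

geometry: r = 18 mm, L = 174 mm, e = 14 mm
crank pin P = (r cos θ, r sin θ) = (-17.606657, -3.742410)
h = r sin θ − e = -3.742410 − 14 = -17.742410
x = r cos θ + √(L² − h²) = -17.606657 + 173.093058 = 155.486402
dx/dθ = −r sin θ − h·r cos θ/√(L² − h²) (θ in radians; h = -17.742410) = 1.937690

x = 155.4864, dx/dθ = 1.9377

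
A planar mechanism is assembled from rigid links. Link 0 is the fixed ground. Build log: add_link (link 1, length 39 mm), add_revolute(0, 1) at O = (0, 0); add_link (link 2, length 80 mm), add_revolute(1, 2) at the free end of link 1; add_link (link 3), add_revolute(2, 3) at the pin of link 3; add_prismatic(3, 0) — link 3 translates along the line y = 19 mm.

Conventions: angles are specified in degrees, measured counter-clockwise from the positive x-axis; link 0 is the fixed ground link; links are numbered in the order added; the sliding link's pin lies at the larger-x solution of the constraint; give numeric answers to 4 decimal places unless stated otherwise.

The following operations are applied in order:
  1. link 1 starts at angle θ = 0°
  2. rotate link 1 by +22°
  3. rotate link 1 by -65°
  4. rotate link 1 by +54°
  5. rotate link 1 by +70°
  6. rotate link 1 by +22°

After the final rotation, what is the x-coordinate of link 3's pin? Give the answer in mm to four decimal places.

geometry: r = 39 mm, L = 80 mm, e = 19 mm; θ starts at 0°
rotate link 1 by +22°: θ ← 0° +22° = 22°
rotate link 1 by -65°: θ ← 22° -65° = -43°
rotate link 1 by +54°: θ ← -43° +54° = 11°
rotate link 1 by +70°: θ ← 11° +70° = 81°
rotate link 1 by +22°: θ ← 81° +22° = 103°
crank pin P = (r cos θ, r sin θ) = (-8.773091, 38.000433)
h = r sin θ − e = 38.000433 − 19 = 19.000433
x = r cos θ + √(L² − h²) = -8.773091 + 77.710897 = 68.937806

68.9378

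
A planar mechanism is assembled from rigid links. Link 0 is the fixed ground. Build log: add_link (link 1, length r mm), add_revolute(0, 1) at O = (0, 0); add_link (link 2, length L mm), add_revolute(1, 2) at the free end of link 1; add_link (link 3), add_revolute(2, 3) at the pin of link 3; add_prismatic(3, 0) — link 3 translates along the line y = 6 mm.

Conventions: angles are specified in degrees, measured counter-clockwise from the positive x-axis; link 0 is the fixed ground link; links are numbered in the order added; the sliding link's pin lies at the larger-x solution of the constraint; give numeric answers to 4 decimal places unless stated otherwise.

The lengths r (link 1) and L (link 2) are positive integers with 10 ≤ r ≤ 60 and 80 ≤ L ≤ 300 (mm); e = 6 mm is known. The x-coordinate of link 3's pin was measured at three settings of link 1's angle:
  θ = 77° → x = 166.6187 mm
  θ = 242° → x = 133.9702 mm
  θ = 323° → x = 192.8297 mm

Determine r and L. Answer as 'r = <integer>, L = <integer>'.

constraint per measurement: (x − r cos θ)² + (r sin θ − e)² = L²
subtracting the θ₁ and θ₂ equations cancels the r² and L² terms:
r = (x₁² − x₂²) / (2[(x₁cos θ₁ + e sin θ₁) − (x₂cos θ₂ + e sin θ₂)]) = 44.0000 → r = 44
L² = (x₁ − r cos θ₁)² + (r sin θ₁ − e)² = 25920.9912 → L = 161.0000 → L = 161
check at θ₃=323°: x = 192.8297 (printed 192.8297) ✓

r = 44, L = 161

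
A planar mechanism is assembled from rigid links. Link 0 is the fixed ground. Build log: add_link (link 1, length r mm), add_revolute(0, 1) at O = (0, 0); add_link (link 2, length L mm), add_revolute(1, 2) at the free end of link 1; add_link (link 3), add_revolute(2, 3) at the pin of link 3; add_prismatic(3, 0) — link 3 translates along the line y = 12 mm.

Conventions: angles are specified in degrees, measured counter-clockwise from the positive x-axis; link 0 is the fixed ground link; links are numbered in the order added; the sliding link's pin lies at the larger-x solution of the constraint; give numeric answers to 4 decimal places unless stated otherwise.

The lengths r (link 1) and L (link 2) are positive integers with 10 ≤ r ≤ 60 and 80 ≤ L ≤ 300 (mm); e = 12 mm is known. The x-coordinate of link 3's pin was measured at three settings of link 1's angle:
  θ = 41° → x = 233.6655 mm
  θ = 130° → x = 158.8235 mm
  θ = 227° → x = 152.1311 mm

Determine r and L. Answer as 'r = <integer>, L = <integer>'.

constraint per measurement: (x − r cos θ)² + (r sin θ − e)² = L²
subtracting the θ₁ and θ₂ equations cancels the r² and L² terms:
r = (x₁² − x₂²) / (2[(x₁cos θ₁ + e sin θ₁) − (x₂cos θ₂ + e sin θ₂)]) = 53.0000 → r = 53
L² = (x₁ − r cos θ₁)² + (r sin θ₁ − e)² = 38025.0021 → L = 195.0000 → L = 195
check at θ₃=227°: x = 152.1311 (printed 152.1311) ✓

r = 53, L = 195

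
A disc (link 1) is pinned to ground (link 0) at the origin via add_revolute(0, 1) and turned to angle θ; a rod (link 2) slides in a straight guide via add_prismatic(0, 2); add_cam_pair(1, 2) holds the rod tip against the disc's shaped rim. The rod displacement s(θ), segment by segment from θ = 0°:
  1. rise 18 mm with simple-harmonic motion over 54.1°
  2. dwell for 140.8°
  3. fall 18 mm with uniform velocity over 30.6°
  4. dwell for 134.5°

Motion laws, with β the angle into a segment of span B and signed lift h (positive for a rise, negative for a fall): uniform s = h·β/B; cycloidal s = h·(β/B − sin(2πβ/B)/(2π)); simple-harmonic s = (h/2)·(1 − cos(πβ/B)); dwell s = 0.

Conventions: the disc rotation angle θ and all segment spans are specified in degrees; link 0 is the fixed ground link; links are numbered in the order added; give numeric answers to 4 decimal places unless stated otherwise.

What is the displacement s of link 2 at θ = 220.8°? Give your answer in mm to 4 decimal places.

segment 1 (0° to 54.1°, simple-harmonic, h = 18) is passed completely: s = 0.0000 + (18) = 18.0000
segment 2 (54.1° to 194.9°, dwell): s unchanged at 18.0000
θ = 220.8° falls in segment 3 (194.9° to 225.5°, uniform, h = -18): β = 220.8 − 194.9 = 25.9°, B = 30.6°; Δs = -18·25.9/30.6 = -15.2353; s = 18.0000 − 15.2353 = 2.7647

2.7647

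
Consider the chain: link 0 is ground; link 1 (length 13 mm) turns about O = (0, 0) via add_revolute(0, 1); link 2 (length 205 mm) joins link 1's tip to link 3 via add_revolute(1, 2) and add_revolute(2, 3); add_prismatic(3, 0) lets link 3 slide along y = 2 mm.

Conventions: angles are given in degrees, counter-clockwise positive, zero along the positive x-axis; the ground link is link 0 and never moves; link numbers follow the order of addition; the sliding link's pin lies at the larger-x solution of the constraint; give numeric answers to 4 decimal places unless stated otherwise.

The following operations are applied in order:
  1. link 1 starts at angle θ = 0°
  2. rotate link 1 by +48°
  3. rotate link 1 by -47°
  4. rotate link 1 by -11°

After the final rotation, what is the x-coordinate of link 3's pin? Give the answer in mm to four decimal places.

geometry: r = 13 mm, L = 205 mm, e = 2 mm; θ starts at 0°
rotate link 1 by +48°: θ ← 0° +48° = 48°
rotate link 1 by -47°: θ ← 48° -47° = 1°
rotate link 1 by -11°: θ ← 1° -11° = -10°
crank pin P = (r cos θ, r sin θ) = (12.802501, -2.257426)
h = r sin θ − e = -2.257426 − 2 = -4.257426
x = r cos θ + √(L² − h²) = 12.802501 + 204.955786 = 217.758287

217.7583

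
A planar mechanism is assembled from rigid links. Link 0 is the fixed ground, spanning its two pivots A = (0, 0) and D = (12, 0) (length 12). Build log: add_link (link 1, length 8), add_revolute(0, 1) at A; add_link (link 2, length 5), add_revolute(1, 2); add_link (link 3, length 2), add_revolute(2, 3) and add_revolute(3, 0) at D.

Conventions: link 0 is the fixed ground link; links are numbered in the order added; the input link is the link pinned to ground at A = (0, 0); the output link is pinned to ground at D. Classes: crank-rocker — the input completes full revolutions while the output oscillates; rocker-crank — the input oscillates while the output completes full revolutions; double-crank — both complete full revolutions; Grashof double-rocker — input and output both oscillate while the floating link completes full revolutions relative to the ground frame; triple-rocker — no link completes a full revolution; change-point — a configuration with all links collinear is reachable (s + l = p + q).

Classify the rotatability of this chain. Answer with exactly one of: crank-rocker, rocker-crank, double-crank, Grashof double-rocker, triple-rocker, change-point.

lengths: ground=12, input=8, coupler=5, output=2
sorted: s=2 (shortest), l=12 (longest), p+q=13
s + l = 14 vs p + q = 13
s + l > p + q → non-Grashof → no link fully rotates → triple-rocker

triple-rocker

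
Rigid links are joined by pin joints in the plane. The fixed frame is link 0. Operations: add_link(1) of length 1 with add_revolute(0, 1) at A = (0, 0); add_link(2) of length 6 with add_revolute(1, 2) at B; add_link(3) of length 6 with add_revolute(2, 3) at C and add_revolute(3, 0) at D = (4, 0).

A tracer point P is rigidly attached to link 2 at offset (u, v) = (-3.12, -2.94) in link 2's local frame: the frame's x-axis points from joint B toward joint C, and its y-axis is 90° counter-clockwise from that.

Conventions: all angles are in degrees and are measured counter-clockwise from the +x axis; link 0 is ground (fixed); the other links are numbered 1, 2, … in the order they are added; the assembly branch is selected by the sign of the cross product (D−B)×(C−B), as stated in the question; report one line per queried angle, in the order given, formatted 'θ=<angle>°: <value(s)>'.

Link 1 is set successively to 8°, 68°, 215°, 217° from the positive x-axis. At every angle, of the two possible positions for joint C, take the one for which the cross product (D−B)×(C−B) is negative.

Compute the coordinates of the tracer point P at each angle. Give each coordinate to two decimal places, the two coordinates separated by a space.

A=(0,0), D=(4.00,0)
θ=8°: B = A + 1.00·(cos8°, sin8°) = (0.9903, 0.1392)
θ=8°: |BD| = 3.0129
θ=8°: circle(B,6.00) ∩ circle(D,6.00): a=1.5065, h=5.8078
θ=8°:   candidates: C₊=(2.7634,5.8712) cross=17.499; C₋=(2.2269,-5.7320) cross=-17.499
θ=8°:   branch - wants cross < 0 → take C=(2.2269,-5.7320) (cross=-17.499)
θ=8°: ex = (C−B)/|BC| = (0.2061,-0.9785); ey = (0.9785,0.2061)
θ=8°: P = B + -3.12·ex + -2.94·ey = (-2.5296,2.5863)
θ=68°: B = A + 1.00·(cos68°, sin68°) = (0.3746, 0.9272)
θ=68°: |BD| = 3.7421
θ=68°: circle(B,6.00) ∩ circle(D,6.00): a=1.8710, h=5.7008
θ=68°:   candidates: C₊=(3.5998,5.9866) cross=21.333; C₋=(0.7748,-5.0595) cross=-21.333
θ=68°:   branch - wants cross < 0 → take C=(0.7748,-5.0595) (cross=-21.333)
θ=68°: ex = (C−B)/|BC| = (0.0667,-0.9978); ey = (0.9978,0.0667)
θ=68°: P = B + -3.12·ex + -2.94·ey = (-2.7669,3.8441)
θ=215°: B = A + 1.00·(cos215°, sin215°) = (-0.8192, -0.5736)
θ=215°: |BD| = 4.8532
θ=215°: circle(B,6.00) ∩ circle(D,6.00): a=2.4266, h=5.4874
θ=215°:   candidates: C₊=(0.9419,5.1622) cross=26.631; C₋=(2.2390,-5.7357) cross=-26.631
θ=215°:   branch - wants cross < 0 → take C=(2.2390,-5.7357) (cross=-26.631)
θ=215°: ex = (C−B)/|BC| = (0.5097,-0.8604); ey = (0.8604,0.5097)
θ=215°: P = B + -3.12·ex + -2.94·ey = (-4.9388,0.6123)
θ=217°: B = A + 1.00·(cos217°, sin217°) = (-0.7986, -0.6018)
θ=217°: |BD| = 4.8362
θ=217°: circle(B,6.00) ∩ circle(D,6.00): a=2.4181, h=5.4912
θ=217°:   candidates: C₊=(0.9174,5.1476) cross=26.556; C₋=(2.2840,-5.7494) cross=-26.556
θ=217°:   branch - wants cross < 0 → take C=(2.2840,-5.7494) (cross=-26.556)
θ=217°: ex = (C−B)/|BC| = (0.5138,-0.8579); ey = (0.8579,0.5138)
θ=217°: P = B + -3.12·ex + -2.94·ey = (-4.9239,0.5644)

θ=8°: -2.53 2.59
θ=68°: -2.77 3.84
θ=215°: -4.94 0.61
θ=217°: -4.92 0.56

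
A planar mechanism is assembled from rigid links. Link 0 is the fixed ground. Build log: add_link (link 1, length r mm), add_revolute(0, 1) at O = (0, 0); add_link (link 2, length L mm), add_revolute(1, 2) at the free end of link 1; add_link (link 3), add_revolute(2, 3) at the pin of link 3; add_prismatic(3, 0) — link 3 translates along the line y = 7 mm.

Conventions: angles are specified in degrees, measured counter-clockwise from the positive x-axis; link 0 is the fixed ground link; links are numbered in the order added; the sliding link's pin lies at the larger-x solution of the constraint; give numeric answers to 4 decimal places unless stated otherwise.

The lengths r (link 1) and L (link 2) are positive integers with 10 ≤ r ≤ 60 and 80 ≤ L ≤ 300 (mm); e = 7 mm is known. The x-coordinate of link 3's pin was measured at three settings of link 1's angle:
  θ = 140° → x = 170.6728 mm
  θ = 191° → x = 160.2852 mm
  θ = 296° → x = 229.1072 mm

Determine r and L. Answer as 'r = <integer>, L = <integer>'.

constraint per measurement: (x − r cos θ)² + (r sin θ − e)² = L²
subtracting the θ₁ and θ₂ equations cancels the r² and L² terms:
r = (x₁² − x₂²) / (2[(x₁cos θ₁ + e sin θ₁) − (x₂cos θ₂ + e sin θ₂)]) = 53.0002 → r = 53
L² = (x₁ − r cos θ₁)² + (r sin θ₁ − e)² = 45369.0090 → L = 213.0000 → L = 213
check at θ₃=296°: x = 229.1072 (printed 229.1072) ✓

r = 53, L = 213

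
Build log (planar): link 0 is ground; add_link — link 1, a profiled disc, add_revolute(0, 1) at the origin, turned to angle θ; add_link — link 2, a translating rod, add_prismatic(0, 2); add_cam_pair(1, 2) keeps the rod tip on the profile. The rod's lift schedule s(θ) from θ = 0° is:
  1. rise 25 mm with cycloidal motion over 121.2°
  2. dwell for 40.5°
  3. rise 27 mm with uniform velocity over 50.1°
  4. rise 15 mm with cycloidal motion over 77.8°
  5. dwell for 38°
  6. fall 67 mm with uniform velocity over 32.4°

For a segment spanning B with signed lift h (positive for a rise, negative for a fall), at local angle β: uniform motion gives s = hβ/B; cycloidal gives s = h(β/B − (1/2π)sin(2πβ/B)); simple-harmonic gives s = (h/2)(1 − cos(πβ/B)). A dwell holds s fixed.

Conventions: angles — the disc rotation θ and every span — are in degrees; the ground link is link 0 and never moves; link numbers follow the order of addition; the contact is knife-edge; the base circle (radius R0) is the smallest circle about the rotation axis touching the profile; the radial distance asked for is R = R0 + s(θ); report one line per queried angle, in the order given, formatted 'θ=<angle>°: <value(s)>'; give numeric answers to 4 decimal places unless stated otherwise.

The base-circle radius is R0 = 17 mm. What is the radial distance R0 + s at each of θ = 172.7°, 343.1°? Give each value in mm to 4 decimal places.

seg 1 [0°–121.2°] cycloidal, h=25: full span → s += 25 → s = 25.0000
seg 2 [121.2°–161.7°] dwell: s stays 25.0000
seg 3 [161.7°–211.8°] uniform, h=27: θ=172.7° here. β=11, B=50.1. 27·11/50.1 = 5.9281 → s = 30.9281
seg 3 [161.7°–211.8°] uniform, h=27: full span → s += 27 → s = 52.0000
seg 4 [211.8°–289.6°] cycloidal, h=15: full span → s += 15 → s = 67.0000
seg 5 [289.6°–327.6°] dwell: s stays 67.0000
seg 6 [327.6°–360°] uniform, h=-67: θ=343.1° here. β=15.5, B=32.4. -67·15.5/32.4 = -32.0525 → s = 34.9475
θ=172.7°: R = R0 + s = 17 + 30.9281 = 47.9281
θ=343.1°: R = R0 + s = 17 + 34.9475 = 51.9475

θ=172.7°: 47.9281
θ=343.1°: 51.9475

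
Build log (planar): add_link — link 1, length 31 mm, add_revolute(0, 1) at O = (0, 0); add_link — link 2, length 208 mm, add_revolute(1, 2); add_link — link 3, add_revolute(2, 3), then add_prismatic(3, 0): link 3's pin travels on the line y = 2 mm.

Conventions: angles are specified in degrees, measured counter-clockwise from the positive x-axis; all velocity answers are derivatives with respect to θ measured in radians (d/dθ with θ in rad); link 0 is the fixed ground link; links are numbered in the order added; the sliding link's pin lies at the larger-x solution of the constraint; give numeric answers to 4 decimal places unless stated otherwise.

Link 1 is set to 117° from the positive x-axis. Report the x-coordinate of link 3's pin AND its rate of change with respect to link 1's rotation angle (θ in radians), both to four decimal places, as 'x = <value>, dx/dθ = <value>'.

geometry: r = 31 mm, L = 208 mm, e = 2 mm
crank pin P = (r cos θ, r sin θ) = (-14.073705, 27.621202)
h = r sin θ − e = 27.621202 − 2 = 25.621202
x = r cos θ + √(L² − h²) = -14.073705 + 206.415973 = 192.342268
dx/dθ = −r sin θ − h·r cos θ/√(L² − h²) (θ in radians; h = 25.621202) = -25.874316

x = 192.3423, dx/dθ = -25.8743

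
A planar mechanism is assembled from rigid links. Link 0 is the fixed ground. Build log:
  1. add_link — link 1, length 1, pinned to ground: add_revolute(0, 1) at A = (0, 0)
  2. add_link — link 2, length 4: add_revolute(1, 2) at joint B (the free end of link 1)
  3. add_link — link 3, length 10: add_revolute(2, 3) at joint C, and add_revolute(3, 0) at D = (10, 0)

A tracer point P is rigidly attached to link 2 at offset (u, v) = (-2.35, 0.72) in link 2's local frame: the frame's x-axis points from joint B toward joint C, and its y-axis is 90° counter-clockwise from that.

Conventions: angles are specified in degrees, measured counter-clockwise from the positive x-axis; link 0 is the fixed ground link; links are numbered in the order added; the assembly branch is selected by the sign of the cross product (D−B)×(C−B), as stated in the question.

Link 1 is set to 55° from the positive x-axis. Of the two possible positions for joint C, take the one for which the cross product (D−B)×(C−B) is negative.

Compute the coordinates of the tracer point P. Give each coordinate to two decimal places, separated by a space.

A=(0,0), D=(10.00,0)
B = A + 1.00·(cos55°, sin55°) = (0.5736, 0.8192)
|BD| = 9.4619
circle(B,4.00) ∩ circle(D,10.00): a=0.2921, h=3.9893
  candidates: C₊=(1.2100,4.7682) cross=37.747; C₋=(0.5193,-3.1805) cross=-37.747
  branch - wants cross < 0 → take C=(0.5193,-3.1805) (cross=-37.747)
ex = (C−B)/|BC| = (-0.0136,-0.9999); ey = (0.9999,-0.0136)
P = B + -2.35·ex + 0.72·ey = (1.3254,3.1592)

1.33 3.16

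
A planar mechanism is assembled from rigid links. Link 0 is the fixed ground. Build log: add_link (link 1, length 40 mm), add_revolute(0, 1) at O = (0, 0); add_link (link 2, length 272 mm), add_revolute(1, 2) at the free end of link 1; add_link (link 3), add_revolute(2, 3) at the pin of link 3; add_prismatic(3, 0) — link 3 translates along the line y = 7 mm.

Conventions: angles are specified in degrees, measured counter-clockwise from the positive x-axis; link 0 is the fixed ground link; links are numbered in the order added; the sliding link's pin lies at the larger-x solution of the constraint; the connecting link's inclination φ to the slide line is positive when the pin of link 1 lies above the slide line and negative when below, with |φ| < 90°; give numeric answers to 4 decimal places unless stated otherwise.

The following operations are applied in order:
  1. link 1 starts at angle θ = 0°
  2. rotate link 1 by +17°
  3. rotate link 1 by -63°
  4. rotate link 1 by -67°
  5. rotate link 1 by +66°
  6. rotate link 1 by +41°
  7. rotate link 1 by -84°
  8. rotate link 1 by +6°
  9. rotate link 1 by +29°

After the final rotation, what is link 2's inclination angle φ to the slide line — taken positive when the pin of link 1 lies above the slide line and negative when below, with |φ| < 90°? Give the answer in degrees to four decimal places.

geometry: r = 40 mm, L = 272 mm, e = 7 mm; θ starts at 0°
rotate link 1 by +17°: θ ← 0° +17° = 17°
rotate link 1 by -63°: θ ← 17° -63° = -46°
rotate link 1 by -67°: θ ← -46° -67° = -113°
rotate link 1 by +66°: θ ← -113° +66° = -47°
rotate link 1 by +41°: θ ← -47° +41° = -6°
rotate link 1 by -84°: θ ← -6° -84° = -90°
rotate link 1 by +6°: θ ← -90° +6° = -84°
rotate link 1 by +29°: θ ← -84° +29° = -55°
h = r sin θ − e = -32.766082 − 7 = -39.766082
sin φ = h / L = -39.766082 / 272 = -0.14619883
φ = arcsin(-0.14619883) = -8.406707°

-8.4067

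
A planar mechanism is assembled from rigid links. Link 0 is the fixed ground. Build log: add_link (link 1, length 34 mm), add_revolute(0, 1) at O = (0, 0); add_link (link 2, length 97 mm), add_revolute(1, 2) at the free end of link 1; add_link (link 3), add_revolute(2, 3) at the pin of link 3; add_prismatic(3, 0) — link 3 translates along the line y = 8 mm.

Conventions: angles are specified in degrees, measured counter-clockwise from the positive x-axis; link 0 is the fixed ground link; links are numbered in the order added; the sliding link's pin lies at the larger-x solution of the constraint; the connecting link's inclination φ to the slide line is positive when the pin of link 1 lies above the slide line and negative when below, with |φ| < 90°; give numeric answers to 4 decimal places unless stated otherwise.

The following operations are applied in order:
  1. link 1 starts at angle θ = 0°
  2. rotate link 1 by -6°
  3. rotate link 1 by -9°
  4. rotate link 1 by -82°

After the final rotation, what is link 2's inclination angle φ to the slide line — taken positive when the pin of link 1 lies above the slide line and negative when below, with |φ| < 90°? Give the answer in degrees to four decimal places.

geometry: r = 34 mm, L = 97 mm, e = 8 mm; θ starts at 0°
rotate link 1 by -6°: θ ← 0° -6° = -6°
rotate link 1 by -9°: θ ← -6° -9° = -15°
rotate link 1 by -82°: θ ← -15° -82° = -97°
h = r sin θ − e = -33.746569 − 8 = -41.746569
sin φ = h / L = -41.746569 / 97 = -0.43037700
φ = arcsin(-0.43037700) = -25.491488°

-25.4915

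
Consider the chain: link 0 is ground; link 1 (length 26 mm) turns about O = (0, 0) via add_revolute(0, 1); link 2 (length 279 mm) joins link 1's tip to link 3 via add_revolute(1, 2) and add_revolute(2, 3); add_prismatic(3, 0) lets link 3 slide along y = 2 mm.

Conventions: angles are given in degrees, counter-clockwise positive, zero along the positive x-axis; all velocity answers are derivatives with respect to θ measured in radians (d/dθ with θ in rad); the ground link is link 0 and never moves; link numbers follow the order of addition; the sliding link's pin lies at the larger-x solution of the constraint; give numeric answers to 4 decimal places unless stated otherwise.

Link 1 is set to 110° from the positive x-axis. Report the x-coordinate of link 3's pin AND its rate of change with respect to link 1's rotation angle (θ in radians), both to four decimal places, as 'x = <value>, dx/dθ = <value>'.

geometry: r = 26 mm, L = 279 mm, e = 2 mm
crank pin P = (r cos θ, r sin θ) = (-8.892524, 24.432008)
h = r sin θ − e = 24.432008 − 2 = 22.432008
x = r cos θ + √(L² − h²) = -8.892524 + 278.096755 = 269.204231
dx/dθ = −r sin θ − h·r cos θ/√(L² − h²) (θ in radians; h = 22.432008) = -23.714714

x = 269.2042, dx/dθ = -23.7147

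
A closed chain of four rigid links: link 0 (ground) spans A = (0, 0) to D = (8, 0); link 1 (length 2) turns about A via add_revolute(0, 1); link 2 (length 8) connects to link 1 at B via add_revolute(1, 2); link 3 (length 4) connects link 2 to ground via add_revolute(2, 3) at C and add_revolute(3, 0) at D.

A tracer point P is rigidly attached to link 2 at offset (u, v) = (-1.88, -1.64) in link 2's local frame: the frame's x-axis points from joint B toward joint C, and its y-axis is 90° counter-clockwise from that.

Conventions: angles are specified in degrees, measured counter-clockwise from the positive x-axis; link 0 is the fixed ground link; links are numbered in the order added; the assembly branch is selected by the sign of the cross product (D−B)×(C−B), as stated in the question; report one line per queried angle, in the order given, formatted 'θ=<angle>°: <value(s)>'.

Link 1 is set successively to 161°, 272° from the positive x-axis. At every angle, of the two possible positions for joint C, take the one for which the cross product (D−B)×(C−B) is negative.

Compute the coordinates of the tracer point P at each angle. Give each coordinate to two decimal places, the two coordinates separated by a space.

A=(0,0), D=(8.00,0)
θ=161°: B = A + 2.00·(cos161°, sin161°) = (-1.8910, 0.6511)
θ=161°: |BD| = 9.9124
θ=161°: circle(B,8.00) ∩ circle(D,4.00): a=7.3774, h=3.0941
θ=161°:   candidates: C₊=(5.6737,3.2540) cross=30.670; C₋=(5.2672,-2.9209) cross=-30.670
θ=161°:   branch - wants cross < 0 → take C=(5.2672,-2.9209) (cross=-30.670)
θ=161°: ex = (C−B)/|BC| = (0.8948,-0.4465); ey = (0.4465,0.8948)
θ=161°: P = B + -1.88·ex + -1.64·ey = (-4.3055,0.0231)
θ=272°: B = A + 2.00·(cos272°, sin272°) = (0.0698, -1.9988)
θ=272°: |BD| = 8.1782
θ=272°: circle(B,8.00) ∩ circle(D,4.00): a=7.0237, h=3.8298
θ=272°:   candidates: C₊=(5.9445,3.4315) cross=31.321; C₋=(7.8165,-3.9958) cross=-31.321
θ=272°:   branch - wants cross < 0 → take C=(7.8165,-3.9958) (cross=-31.321)
θ=272°: ex = (C−B)/|BC| = (0.9683,-0.2496); ey = (0.2496,0.9683)
θ=272°: P = B + -1.88·ex + -1.64·ey = (-2.1601,-3.1176)

θ=161°: -4.31 0.02
θ=272°: -2.16 -3.12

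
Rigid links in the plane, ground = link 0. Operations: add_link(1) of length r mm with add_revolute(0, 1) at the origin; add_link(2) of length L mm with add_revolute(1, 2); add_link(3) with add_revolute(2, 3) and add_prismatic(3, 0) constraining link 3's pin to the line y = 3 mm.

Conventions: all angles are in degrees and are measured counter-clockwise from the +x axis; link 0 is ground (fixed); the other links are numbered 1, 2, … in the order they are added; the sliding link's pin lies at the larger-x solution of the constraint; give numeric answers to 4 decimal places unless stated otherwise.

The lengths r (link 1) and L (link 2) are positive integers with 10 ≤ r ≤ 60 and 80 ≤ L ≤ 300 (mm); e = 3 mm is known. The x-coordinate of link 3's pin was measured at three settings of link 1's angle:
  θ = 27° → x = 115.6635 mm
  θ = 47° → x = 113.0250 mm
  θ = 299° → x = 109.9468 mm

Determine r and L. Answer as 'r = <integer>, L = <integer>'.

constraint per measurement: (x − r cos θ)² + (r sin θ − e)² = L²
subtracting the θ₁ and θ₂ equations cancels the r² and L² terms:
r = (x₁² − x₂²) / (2[(x₁cos θ₁ + e sin θ₁) − (x₂cos θ₂ + e sin θ₂)]) = 11.9997 → r = 12
L² = (x₁ − r cos θ₁)² + (r sin θ₁ − e)² = 11024.9915 → L = 105.0000 → L = 105
check at θ₃=299°: x = 109.9468 (printed 109.9468) ✓

r = 12, L = 105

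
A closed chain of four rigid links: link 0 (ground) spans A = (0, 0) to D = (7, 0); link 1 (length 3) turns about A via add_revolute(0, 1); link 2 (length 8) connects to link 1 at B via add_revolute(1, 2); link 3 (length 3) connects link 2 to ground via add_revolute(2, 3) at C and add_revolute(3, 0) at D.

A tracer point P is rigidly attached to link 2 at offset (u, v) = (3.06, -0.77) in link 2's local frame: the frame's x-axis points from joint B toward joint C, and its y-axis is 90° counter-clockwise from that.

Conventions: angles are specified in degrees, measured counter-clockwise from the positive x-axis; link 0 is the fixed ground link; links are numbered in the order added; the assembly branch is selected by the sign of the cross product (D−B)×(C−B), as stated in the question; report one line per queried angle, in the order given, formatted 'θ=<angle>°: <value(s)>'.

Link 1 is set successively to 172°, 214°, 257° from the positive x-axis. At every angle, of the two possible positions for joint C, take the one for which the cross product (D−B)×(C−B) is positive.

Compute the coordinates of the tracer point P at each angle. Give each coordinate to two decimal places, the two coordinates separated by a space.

A=(0,0), D=(7.00,0)
θ=172°: B = A + 3.00·(cos172°, sin172°) = (-2.9708, 0.4175)
θ=172°: |BD| = 9.9795
θ=172°: circle(B,8.00) ∩ circle(D,3.00): a=7.7454, h=2.0022
θ=172°:   candidates: C₊=(4.8516,2.0939) cross=19.981; C₋=(4.6841,-1.9069) cross=-19.981
θ=172°:   branch + wants cross > 0 → take C=(4.8516,2.0939) (cross=19.981)
θ=172°: ex = (C−B)/|BC| = (0.9778,0.2095); ey = (-0.2095,0.9778)
θ=172°: P = B + 3.06·ex + -0.77·ey = (0.1826,0.3058)
θ=214°: B = A + 3.00·(cos214°, sin214°) = (-2.4871, -1.6776)
θ=214°: |BD| = 9.6343
θ=214°: circle(B,8.00) ∩ circle(D,3.00): a=7.6715, h=2.2688
θ=214°:   candidates: C₊=(4.6722,1.8924) cross=21.859; C₋=(5.4623,-2.5759) cross=-21.859
θ=214°:   branch + wants cross > 0 → take C=(4.6722,1.8924) (cross=21.859)
θ=214°: ex = (C−B)/|BC| = (0.8949,0.4462); ey = (-0.4462,0.8949)
θ=214°: P = B + 3.06·ex + -0.77·ey = (0.5949,-1.0011)
θ=257°: B = A + 3.00·(cos257°, sin257°) = (-0.6749, -2.9231)
θ=257°: |BD| = 8.2127
θ=257°: circle(B,8.00) ∩ circle(D,3.00): a=7.4548, h=2.9027
θ=257°:   candidates: C₊=(5.2586,2.4429) cross=23.839; C₋=(7.3249,-2.9824) cross=-23.839
θ=257°:   branch + wants cross > 0 → take C=(5.2586,2.4429) (cross=23.839)
θ=257°: ex = (C−B)/|BC| = (0.7417,0.6707); ey = (-0.6707,0.7417)
θ=257°: P = B + 3.06·ex + -0.77·ey = (2.1112,-1.4417)

θ=172°: 0.18 0.31
θ=214°: 0.59 -1.00
θ=257°: 2.11 -1.44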